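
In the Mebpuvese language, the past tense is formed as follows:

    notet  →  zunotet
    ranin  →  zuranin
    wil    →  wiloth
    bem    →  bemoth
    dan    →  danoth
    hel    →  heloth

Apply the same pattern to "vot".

vototh

ranin and dan both end in -n yet inflect differently (zuranin, danoth), so the final letter is not what conditions the rule; the number of vowels is.
"vot" has 1 vowel. The stems with 1 vowel (wil → wiloth, bem → bemoth, dan → danoth) add -oth.
The other pattern: stems with 2 vowels add the prefix zu-.
So vot → vototh.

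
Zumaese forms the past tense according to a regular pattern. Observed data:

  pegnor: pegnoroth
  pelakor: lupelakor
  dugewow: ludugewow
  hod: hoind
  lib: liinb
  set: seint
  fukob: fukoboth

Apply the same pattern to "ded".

lib and fukob both end in -b yet inflect differently (liinb, fukoboth), so the final letter is not what conditions the rule; the number of vowels is.
"ded" has 1 vowel. The stems with 1 vowel (set → seint, lib → liinb, hod → hoind) insert -in- after the first vowel.
So ded → deind.

deind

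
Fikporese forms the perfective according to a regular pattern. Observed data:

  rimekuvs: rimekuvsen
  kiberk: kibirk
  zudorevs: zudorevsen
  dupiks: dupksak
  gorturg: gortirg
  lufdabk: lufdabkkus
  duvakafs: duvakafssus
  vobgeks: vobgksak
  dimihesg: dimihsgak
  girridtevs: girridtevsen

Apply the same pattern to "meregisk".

kiberk and lufdabk both end in -k yet inflect differently (kibirk, lufdabkkus), so the final letter is not what conditions the rule; the second-to-last letter is.
"meregisk" has second-to-last letter 's'. The one such stem in the data (dimihesg → dimihsgak) deletes the last vowel and adds -ak (as do dupiks, vobgeks), so the same rule applies.
So meregisk → meregskak.

meregskak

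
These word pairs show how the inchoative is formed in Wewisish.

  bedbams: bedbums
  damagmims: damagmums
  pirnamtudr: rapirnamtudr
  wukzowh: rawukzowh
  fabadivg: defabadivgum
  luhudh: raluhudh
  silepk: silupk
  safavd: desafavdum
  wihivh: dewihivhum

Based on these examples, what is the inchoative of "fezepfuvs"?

wihivh and wukzowh both end in -h yet inflect differently (dewihivhum, rawukzowh), so the final letter is not what conditions the rule; the second-to-last letter is.
"fezepfuvs" has second-to-last letter 'v'. The stems whose second-to-last letter is 'v' (fabadivg → defabadivgum, wihivh → dewihivhum, safavd → desafavdum) add de- … -um around the stem.
The other patterns: stems whose second-to-last letter is 'm' or 'p' change the last vowel to 'u'; stems whose second-to-last letter is 'd' or 'w' add the prefix ra-.
So fezepfuvs → defezepfuvsum.

defezepfuvsum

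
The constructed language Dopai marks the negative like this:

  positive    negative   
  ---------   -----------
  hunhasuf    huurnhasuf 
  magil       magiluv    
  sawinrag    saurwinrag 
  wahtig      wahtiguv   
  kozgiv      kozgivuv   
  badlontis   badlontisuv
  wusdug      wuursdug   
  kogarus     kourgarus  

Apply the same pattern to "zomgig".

wahtig and sawinrag both end in -g yet inflect differently (wahtiguv, saurwinrag), so the final letter is not what conditions the rule; the last vowel is.
"zomgig" has last vowel 'i'. The stems whose last vowel is 'i' (wahtig → wahtiguv, badlontis → badlontisuv, magil → magiluv) add -uv.
The other pattern: stems whose last vowel is 'a' or 'u' insert -ur- after the first vowel.
So zomgig → zomgiguv.

zomgiguv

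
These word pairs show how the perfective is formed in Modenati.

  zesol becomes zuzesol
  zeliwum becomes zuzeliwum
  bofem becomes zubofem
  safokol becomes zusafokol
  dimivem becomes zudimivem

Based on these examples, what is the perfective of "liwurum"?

Every pair shown (zesol → zuzesol, zeliwum → zuzeliwum, bofem → zubofem, …) follows the same rule: add the prefix zu-.
So liwurum → zuliwurum.

zuliwurum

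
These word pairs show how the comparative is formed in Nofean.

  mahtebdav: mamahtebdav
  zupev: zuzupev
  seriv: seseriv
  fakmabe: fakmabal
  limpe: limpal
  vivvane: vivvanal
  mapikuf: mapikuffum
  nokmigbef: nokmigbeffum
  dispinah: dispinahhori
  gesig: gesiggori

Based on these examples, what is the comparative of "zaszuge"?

zaszugal

"zaszuge" ends in -e. The stems ending in -e (fakmabe → fakmabal, limpe → limpal, vivvane → vivvanal) drop the final letter and add -al.
So zaszuge → zaszugal.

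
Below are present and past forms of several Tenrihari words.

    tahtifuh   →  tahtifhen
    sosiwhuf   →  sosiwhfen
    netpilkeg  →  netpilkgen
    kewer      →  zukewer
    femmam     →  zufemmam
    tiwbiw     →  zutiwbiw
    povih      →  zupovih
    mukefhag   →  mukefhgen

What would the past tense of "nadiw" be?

povih and tahtifuh both end in -h yet inflect differently (zupovih, tahtifhen), so the final letter is not what conditions the rule; the number of vowels is.
"nadiw" has 2 vowels. The stems with 2 vowels (kewer → zukewer, femmam → zufemmam, povih → zupovih) add the prefix zu-.
The other pattern: stems with 3 vowels delete the last vowel and add -en.
So nadiw → zunadiw.

zunadiw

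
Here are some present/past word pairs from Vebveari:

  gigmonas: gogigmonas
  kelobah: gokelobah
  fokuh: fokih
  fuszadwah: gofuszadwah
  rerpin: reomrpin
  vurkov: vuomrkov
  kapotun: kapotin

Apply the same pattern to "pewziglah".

gopewziglah

fokuh and kelobah both end in -h yet inflect differently (fokih, gokelobah), so the final letter is not what conditions the rule; the last vowel is.
"pewziglah" has last vowel 'a'. The stems whose last vowel is 'a' (kelobah → gokelobah, fuszadwah → gofuszadwah, gigmonas → gogigmonas) add the prefix go-.
So pewziglah → gopewziglah.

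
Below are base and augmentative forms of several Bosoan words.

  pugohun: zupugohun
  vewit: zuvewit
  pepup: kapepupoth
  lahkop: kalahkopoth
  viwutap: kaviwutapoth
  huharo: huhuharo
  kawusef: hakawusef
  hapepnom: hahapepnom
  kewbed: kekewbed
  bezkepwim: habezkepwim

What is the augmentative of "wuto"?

wuwuto

pugohun and pepup both have last vowel 'u' yet inflect differently (zupugohun, kapepupoth), so the last vowel is not what conditions the rule; the final letter is.
"wuto" ends in -o. The one such stem in the data (huharo → huhuharo) repeats the first consonant+vowel as a prefix (as does kewbed), so the same rule applies.
So wuto → wuwuto.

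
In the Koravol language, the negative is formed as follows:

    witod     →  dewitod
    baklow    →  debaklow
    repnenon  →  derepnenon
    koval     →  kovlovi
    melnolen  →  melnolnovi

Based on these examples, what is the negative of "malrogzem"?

repnenon and melnolen both end in -n yet inflect differently (derepnenon, melnolnovi), so the final letter is not what conditions the rule; the last vowel is.
"malrogzem" has last vowel 'e'. The one such stem in the data (melnolen → melnolnovi) deletes the last vowel and adds -ovi (as does koval), so the same rule applies.
The other pattern: stems whose last vowel is 'o' add the prefix de-.
So malrogzem → malrogzmovi.

malrogzmovi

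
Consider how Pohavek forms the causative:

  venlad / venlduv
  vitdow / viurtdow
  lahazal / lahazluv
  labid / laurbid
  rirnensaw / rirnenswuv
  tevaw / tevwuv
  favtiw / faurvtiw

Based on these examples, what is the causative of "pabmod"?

"pabmod" has last vowel 'o'. The one such stem in the data (vitdow → viurtdow) inserts -ur- after the first vowel (as do favtiw, labid), so the same rule applies.
The other pattern: stems whose last vowel is 'a' delete the last vowel and add -uv.
So pabmod → paurbmod.

paurbmod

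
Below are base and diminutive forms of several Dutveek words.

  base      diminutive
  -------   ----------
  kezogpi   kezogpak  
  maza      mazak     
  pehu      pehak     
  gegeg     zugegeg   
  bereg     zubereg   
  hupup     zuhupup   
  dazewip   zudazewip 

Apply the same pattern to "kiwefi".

pehu and hupup both have last vowel 'u' yet inflect differently (pehak, zuhupup), so the last vowel is not what conditions the rule; whether the stem ends in a vowel or a consonant is.
"kiwefi" ends in a vowel. The stems ending in a vowel (kezogpi → kezogpak, maza → mazak, pehu → pehak) drop the final letter and add -ak.
The other pattern: stems ending in a consonant add the prefix zu-.
So kiwefi → kiwefak.

kiwefak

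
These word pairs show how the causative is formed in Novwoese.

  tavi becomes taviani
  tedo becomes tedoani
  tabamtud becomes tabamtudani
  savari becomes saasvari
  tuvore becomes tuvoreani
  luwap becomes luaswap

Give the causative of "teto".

tavi and savari both end in -i yet inflect differently (taviani, saasvari), so the final letter is not what conditions the rule; the first letter is.
"teto" begins with t-. The stems beginning with t- (tabamtud → tabamtudani, tuvore → tuvoreani, tavi → taviani) add -ani.
The other pattern: stems beginning with l- or s- insert -as- after the first vowel.
So teto → tetoani.

tetoani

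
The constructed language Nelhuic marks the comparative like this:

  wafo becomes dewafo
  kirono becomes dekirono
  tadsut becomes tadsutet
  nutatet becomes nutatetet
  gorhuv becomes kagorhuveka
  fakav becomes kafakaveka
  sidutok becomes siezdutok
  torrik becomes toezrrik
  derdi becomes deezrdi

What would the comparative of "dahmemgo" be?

"dahmemgo" ends in -o. The stems ending in -o (wafo → dewafo, kirono → dekirono) add the prefix de-.
So dahmemgo → dedahmemgo.

dedahmemgo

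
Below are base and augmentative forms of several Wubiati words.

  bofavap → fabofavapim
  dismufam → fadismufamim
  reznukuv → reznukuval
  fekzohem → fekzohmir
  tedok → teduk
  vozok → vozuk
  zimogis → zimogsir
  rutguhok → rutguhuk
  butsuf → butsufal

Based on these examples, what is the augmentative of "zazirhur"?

zazirhural

fekzohem and dismufam both end in -m yet inflect differently (fekzohmir, fadismufamim), so the final letter is not what conditions the rule; the last vowel is.
"zazirhur" has last vowel 'u'. The stems whose last vowel is 'u' (reznukuv → reznukuval, butsuf → butsufal) add -al.
So zazirhur → zazirhural.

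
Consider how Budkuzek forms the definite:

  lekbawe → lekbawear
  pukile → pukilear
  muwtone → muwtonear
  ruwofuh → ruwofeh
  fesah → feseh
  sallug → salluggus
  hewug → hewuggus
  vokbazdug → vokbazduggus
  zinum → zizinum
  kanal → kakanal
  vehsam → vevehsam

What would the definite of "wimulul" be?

wiwimulul

ruwofuh and sallug both have last vowel 'u' yet inflect differently (ruwofeh, salluggus), so the last vowel is not what conditions the rule; the final letter is.
"wimulul" ends in -l. The one such stem in the data (kanal → kakanal) repeats the first consonant+vowel as a prefix (as do zinum, vehsam), so the same rule applies.
So wimulul → wiwimulul.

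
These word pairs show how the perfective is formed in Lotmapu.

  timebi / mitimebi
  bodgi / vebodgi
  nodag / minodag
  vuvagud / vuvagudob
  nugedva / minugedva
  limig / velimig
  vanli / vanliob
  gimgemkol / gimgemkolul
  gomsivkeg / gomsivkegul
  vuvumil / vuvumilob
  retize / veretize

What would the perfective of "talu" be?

mitalu

nodag and gomsivkeg both end in -g yet inflect differently (minodag, gomsivkegul), so the final letter is not what conditions the rule; the first letter is.
"talu" begins with t-. The one such stem in the data (timebi → mitimebi) adds the prefix mi-, so the same rule applies.
The other patterns: stems beginning with g- add -ul; stems beginning with v- add -ob; stems beginning with b-, l- or r- add the prefix ve-.
So talu → mitalu.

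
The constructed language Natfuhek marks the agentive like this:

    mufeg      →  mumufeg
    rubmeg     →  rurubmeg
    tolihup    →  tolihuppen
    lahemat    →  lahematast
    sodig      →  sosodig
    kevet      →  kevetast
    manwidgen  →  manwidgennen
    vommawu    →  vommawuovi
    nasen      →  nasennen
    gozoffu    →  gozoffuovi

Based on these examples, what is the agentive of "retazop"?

retazoppen

tolihup and vommawu both have last vowel 'u' yet inflect differently (tolihuppen, vommawuovi), so the last vowel is not what conditions the rule; the final letter is.
"retazop" ends in -p. The one such stem in the data (tolihup → tolihuppen) doubles the final consonant and adds -en (as do manwidgen, nasen), so the same rule applies.
So retazop → retazoppen.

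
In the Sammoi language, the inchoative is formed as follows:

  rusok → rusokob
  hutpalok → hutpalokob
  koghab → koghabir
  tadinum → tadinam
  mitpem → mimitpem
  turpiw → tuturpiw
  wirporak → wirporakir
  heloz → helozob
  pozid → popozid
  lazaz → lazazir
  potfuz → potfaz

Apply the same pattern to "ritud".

ritad

"ritud" has last vowel 'u'. The stems whose last vowel is 'u' (tadinum → tadinam, potfuz → potfaz) change the last vowel to 'a'.
So ritud → ritad.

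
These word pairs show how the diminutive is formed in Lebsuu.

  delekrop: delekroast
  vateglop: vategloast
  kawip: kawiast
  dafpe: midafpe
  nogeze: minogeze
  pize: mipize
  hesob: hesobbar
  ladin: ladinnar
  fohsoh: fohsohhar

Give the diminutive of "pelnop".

pelnoast

delekrop and hesob both have last vowel 'o' yet inflect differently (delekroast, hesobbar), so the last vowel is not what conditions the rule; the final letter is.
"pelnop" ends in -p. The stems ending in -p (delekrop → delekroast, vateglop → vategloast, kawip → kawiast) drop the final letter and add -ast.
The other patterns: stems ending in -e add the prefix mi-; stems ending in -b, -h or -n double the final consonant and add -ar.
So pelnop → pelnoast.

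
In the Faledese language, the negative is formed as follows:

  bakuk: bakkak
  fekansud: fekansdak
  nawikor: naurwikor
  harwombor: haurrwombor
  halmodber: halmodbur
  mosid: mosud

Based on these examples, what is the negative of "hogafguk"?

nawikor and halmodber both end in -r yet inflect differently (naurwikor, halmodbur), so the final letter is not what conditions the rule; the last vowel is.
"hogafguk" has last vowel 'u'. The stems whose last vowel is 'u' (bakuk → bakkak, fekansud → fekansdak) delete the last vowel and add -ak.
The other patterns: stems whose last vowel is 'o' insert -ur- after the first vowel; stems whose last vowel is 'e' or 'i' change the last vowel to 'u'.
So hogafguk → hogafgkak.

hogafgkak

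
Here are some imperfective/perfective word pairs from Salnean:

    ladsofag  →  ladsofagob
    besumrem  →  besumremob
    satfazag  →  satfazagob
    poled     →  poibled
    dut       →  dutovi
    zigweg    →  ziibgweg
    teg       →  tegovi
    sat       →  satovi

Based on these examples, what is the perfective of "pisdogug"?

pisdogugob

teg and zigweg both end in -g yet inflect differently (tegovi, ziibgweg), so the final letter is not what conditions the rule; the number of vowels is.
"pisdogug" has 3 vowels. The stems with 3 vowels (ladsofag → ladsofagob, besumrem → besumremob, satfazag → satfazagob) add -ob.
So pisdogug → pisdogugob.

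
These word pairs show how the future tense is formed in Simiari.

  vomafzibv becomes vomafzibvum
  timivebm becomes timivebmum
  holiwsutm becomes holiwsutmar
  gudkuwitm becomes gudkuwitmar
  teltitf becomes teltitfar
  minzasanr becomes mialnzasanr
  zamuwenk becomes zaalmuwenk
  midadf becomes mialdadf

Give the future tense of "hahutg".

timivebm and holiwsutm both end in -m yet inflect differently (timivebmum, holiwsutmar), so the final letter is not what conditions the rule; the second-to-last letter is.
"hahutg" has second-to-last letter 't'. The stems whose second-to-last letter is 't' (holiwsutm → holiwsutmar, gudkuwitm → gudkuwitmar, teltitf → teltitfar) add -ar.
So hahutg → hahutgar.

hahutgar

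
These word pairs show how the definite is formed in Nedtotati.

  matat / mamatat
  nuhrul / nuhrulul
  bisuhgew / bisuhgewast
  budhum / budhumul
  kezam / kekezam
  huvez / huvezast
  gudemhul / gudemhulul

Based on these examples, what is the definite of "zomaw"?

"zomaw" has last vowel 'a'. The stems whose last vowel is 'a' (matat → mamatat, kezam → kekezam) repeat the first consonant+vowel as a prefix.
The other patterns: stems whose last vowel is 'e' add -ast; stems whose last vowel is 'u' add -ul.
So zomaw → zozomaw.

zozomaw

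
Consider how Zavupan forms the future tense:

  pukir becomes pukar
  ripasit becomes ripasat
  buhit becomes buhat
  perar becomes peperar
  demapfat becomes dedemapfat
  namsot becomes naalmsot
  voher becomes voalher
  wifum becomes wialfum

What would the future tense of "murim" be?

pukir and perar both end in -r yet inflect differently (pukar, peperar), so the final letter is not what conditions the rule; the last vowel is.
"murim" has last vowel 'i'. The stems whose last vowel is 'i' (pukir → pukar, ripasit → ripasat, buhit → buhat) change the last vowel to 'a'.
The other patterns: stems whose last vowel is 'a' repeat the first consonant+vowel as a prefix; stems whose last vowel is 'e', 'o' or 'u' insert -al- after the first vowel.
So murim → muram.

muram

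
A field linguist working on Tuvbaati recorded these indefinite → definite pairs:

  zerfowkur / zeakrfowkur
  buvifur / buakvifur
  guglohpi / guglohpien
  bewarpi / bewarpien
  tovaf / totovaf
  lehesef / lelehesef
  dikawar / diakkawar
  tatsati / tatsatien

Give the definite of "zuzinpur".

dikawar and tovaf both have last vowel 'a' yet inflect differently (diakkawar, totovaf), so the last vowel is not what conditions the rule; the final letter is.
"zuzinpur" ends in -r. The stems ending in -r (dikawar → diakkawar, zerfowkur → zeakrfowkur, buvifur → buakvifur) insert -ak- after the first vowel.
So zuzinpur → zuakzinpur.

zuakzinpur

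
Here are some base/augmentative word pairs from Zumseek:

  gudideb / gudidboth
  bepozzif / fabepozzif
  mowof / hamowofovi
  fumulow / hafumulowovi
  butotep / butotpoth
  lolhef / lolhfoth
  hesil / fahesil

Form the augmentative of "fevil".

fafevil

"fevil" has last vowel 'i'. The stems whose last vowel is 'i' (hesil → fahesil, bepozzif → fabepozzif) add the prefix fa-.
The other patterns: stems whose last vowel is 'e' delete the last vowel and add -oth; stems whose last vowel is 'o' add ha- … -ovi around the stem.
So fevil → fafevil.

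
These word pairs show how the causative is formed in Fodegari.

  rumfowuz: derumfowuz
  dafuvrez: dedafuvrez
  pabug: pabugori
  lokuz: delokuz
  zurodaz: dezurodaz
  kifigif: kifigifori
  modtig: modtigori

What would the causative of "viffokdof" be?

"viffokdof" ends in -f. The one such stem in the data (kifigif → kifigifori) adds -ori, so the same rule applies.
The other pattern: stems ending in -z add the prefix de-.
So viffokdof → viffokdofori.

viffokdofori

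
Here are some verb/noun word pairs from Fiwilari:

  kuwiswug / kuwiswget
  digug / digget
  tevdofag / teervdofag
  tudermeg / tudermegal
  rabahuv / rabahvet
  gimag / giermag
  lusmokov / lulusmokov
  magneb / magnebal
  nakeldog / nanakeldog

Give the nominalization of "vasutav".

vaersutav

rabahuv and lusmokov both end in -v yet inflect differently (rabahvet, lulusmokov), so the final letter is not what conditions the rule; the last vowel is.
"vasutav" has last vowel 'a'. The stems whose last vowel is 'a' (tevdofag → teervdofag, gimag → giermag) insert -er- after the first vowel.
So vasutav → vaersutav.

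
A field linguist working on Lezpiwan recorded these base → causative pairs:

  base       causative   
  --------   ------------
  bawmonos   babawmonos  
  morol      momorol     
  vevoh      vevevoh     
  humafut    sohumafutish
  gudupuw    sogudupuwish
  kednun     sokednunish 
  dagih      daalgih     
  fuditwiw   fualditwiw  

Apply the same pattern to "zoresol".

zozoresol

vevoh and dagih both end in -h yet inflect differently (vevevoh, daalgih), so the final letter is not what conditions the rule; the last vowel is.
"zoresol" has last vowel 'o'. The stems whose last vowel is 'o' (bawmonos → babawmonos, morol → momorol, vevoh → vevevoh) repeat the first consonant+vowel as a prefix.
The other patterns: stems whose last vowel is 'u' add so- … -ish around the stem; stems whose last vowel is 'i' insert -al- after the first vowel.
So zoresol → zozoresol.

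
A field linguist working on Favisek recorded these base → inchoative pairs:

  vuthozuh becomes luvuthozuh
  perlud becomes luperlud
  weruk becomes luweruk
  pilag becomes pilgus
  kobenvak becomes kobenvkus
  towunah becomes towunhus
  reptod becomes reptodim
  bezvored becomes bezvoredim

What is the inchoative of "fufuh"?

weruk and kobenvak both end in -k yet inflect differently (luweruk, kobenvkus), so the final letter is not what conditions the rule; the last vowel is.
"fufuh" has last vowel 'u'. The stems whose last vowel is 'u' (vuthozuh → luvuthozuh, perlud → luperlud, weruk → luweruk) add the prefix lu-.
The other patterns: stems whose last vowel is 'a' delete the last vowel and add -us; stems whose last vowel is 'e' or 'o' add -im.
So fufuh → lufufuh.

lufufuh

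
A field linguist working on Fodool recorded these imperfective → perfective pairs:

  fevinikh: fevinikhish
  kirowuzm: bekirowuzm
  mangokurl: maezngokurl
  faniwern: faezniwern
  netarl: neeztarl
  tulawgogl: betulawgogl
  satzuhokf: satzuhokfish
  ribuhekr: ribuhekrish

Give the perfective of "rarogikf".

rarogikfish

mangokurl and tulawgogl both end in -l yet inflect differently (maezngokurl, betulawgogl), so the final letter is not what conditions the rule; the second-to-last letter is.
"rarogikf" has second-to-last letter 'k'. The stems whose second-to-last letter is 'k' (satzuhokf → satzuhokfish, fevinikh → fevinikhish, ribuhekr → ribuhekrish) add -ish.
The other patterns: stems whose second-to-last letter is 'r' insert -ez- after the first vowel; stems whose second-to-last letter is 'g' or 'z' add the prefix be-.
So rarogikf → rarogikfish.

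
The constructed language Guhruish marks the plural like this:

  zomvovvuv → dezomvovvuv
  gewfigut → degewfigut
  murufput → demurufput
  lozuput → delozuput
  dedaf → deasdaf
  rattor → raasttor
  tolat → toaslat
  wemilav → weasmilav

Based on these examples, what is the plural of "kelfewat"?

keaslfewat

"kelfewat" has last vowel 'a'. The stems whose last vowel is 'a' (dedaf → deasdaf, tolat → toaslat, wemilav → weasmilav) insert -as- after the first vowel.
So kelfewat → keaslfewat.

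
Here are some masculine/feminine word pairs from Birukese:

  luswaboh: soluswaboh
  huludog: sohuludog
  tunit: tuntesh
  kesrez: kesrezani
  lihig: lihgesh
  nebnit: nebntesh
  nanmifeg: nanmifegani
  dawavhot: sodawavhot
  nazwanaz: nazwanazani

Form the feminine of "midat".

dawavhot and tunit both end in -t yet inflect differently (sodawavhot, tuntesh), so the final letter is not what conditions the rule; the last vowel is.
"midat" has last vowel 'a'. The one such stem in the data (nazwanaz → nazwanazani) adds -ani, so the same rule applies.
So midat → midatani.

midatani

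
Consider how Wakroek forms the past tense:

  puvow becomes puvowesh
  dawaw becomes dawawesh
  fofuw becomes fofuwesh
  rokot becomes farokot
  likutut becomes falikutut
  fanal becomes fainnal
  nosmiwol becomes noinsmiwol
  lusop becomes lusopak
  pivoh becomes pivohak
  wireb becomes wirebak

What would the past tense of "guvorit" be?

puvow and rokot both have last vowel 'o' yet inflect differently (puvowesh, farokot), so the last vowel is not what conditions the rule; the final letter is.
"guvorit" ends in -t. The stems ending in -t (rokot → farokot, likutut → falikutut) add the prefix fa-.
So guvorit → faguvorit.

faguvorit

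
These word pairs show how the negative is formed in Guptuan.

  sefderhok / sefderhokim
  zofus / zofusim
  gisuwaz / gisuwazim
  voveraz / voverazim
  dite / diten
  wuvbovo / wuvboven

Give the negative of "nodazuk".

nodazukim

wuvbovo and sefderhok both have last vowel 'o' yet inflect differently (wuvboven, sefderhokim), so the last vowel is not what conditions the rule; whether the stem ends in a vowel or a consonant is.
"nodazuk" ends in a consonant. The stems ending in a consonant (gisuwaz → gisuwazim, zofus → zofusim, sefderhok → sefderhokim) add -im.
The other pattern: stems ending in a vowel drop the final letter and add -en.
So nodazuk → nodazukim.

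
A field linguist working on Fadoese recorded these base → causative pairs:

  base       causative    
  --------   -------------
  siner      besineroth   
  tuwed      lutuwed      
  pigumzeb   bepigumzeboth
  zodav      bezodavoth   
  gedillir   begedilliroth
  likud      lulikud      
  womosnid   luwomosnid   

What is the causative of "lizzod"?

lulizzod

"lizzod" ends in -d. The stems ending in -d (womosnid → luwomosnid, tuwed → lutuwed, likud → lulikud) add the prefix lu-.
The other pattern: stems ending in -b, -r or -v add be- … -oth around the stem.
So lizzod → lulizzod.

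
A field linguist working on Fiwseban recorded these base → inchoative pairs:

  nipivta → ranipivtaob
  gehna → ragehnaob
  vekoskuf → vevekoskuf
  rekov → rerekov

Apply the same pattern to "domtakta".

nipivta and vekoskuf both have 3 vowels yet inflect differently (ranipivtaob, vevekoskuf), so the number of vowels is not what conditions the rule; whether the stem ends in a vowel or a consonant is.
"domtakta" ends in a vowel. The stems ending in a vowel (nipivta → ranipivtaob, gehna → ragehnaob) add ra- … -ob around the stem.
So domtakta → radomtaktaob.

radomtaktaob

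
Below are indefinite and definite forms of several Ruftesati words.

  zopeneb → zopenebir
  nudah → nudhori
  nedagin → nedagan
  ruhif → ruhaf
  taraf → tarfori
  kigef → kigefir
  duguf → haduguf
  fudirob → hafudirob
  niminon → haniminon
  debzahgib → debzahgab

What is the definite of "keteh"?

ketehir

ruhif and taraf both end in -f yet inflect differently (ruhaf, tarfori), so the final letter is not what conditions the rule; the last vowel is.
"keteh" has last vowel 'e'. The stems whose last vowel is 'e' (zopeneb → zopenebir, kigef → kigefir) add -ir.
So keteh → ketehir.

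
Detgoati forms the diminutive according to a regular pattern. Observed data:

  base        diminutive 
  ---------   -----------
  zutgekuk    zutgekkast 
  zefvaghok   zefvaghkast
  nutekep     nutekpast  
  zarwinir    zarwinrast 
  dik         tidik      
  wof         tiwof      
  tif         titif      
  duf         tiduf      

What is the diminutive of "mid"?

"mid" has 1 vowel. The stems with 1 vowel (dik → tidik, wof → tiwof, tif → titif) add the prefix ti-.
The other pattern: stems with 3 vowels delete the last vowel and add -ast.
So mid → timid.

timid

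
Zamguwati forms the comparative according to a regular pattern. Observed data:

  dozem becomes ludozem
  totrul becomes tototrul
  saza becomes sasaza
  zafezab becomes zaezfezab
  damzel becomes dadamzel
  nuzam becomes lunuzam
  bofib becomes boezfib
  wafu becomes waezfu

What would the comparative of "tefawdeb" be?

dozem and damzel both have last vowel 'e' yet inflect differently (ludozem, dadamzel), so the last vowel is not what conditions the rule; the final letter is.
"tefawdeb" ends in -b. The stems ending in -b (bofib → boezfib, zafezab → zaezfezab) insert -ez- after the first vowel.
So tefawdeb → teezfawdeb.

teezfawdeb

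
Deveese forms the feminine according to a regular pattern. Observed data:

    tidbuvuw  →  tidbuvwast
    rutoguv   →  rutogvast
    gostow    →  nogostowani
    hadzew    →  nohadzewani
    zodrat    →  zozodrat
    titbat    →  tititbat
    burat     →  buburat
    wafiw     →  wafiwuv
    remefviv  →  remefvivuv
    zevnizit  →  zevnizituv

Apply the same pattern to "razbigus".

razbigsast

tidbuvuw and gostow both end in -w yet inflect differently (tidbuvwast, nogostowani), so the final letter is not what conditions the rule; the last vowel is.
"razbigus" has last vowel 'u'. The stems whose last vowel is 'u' (tidbuvuw → tidbuvwast, rutoguv → rutogvast) delete the last vowel and add -ast.
So razbigus → razbigsast.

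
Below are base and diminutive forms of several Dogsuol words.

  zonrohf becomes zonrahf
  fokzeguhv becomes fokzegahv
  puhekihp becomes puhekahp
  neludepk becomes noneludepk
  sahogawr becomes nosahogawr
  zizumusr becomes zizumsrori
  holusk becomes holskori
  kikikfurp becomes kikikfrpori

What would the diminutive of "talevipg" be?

sahogawr and zizumusr both end in -r yet inflect differently (nosahogawr, zizumsrori), so the final letter is not what conditions the rule; the second-to-last letter is.
"talevipg" has second-to-last letter 'p'. The one such stem in the data (neludepk → noneludepk) adds the prefix no-, so the same rule applies.
The other patterns: stems whose second-to-last letter is 'h' change the last vowel to 'a'; stems whose second-to-last letter is 'r' or 's' delete the last vowel and add -ori.
So talevipg → notalevipg.

notalevipg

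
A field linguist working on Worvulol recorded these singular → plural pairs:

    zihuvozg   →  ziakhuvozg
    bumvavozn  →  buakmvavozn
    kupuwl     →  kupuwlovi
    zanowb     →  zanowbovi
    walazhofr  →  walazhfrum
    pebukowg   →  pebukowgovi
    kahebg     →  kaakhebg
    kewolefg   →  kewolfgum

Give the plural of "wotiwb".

wotiwbovi

pebukowg and kewolefg both end in -g yet inflect differently (pebukowgovi, kewolfgum), so the final letter is not what conditions the rule; the second-to-last letter is.
"wotiwb" has second-to-last letter 'w'. The stems whose second-to-last letter is 'w' (zanowb → zanowbovi, kupuwl → kupuwlovi, pebukowg → pebukowgovi) add -ovi.
The other patterns: stems whose second-to-last letter is 'f' delete the last vowel and add -um; stems whose second-to-last letter is 'b' or 'z' insert -ak- after the first vowel.
So wotiwb → wotiwbovi.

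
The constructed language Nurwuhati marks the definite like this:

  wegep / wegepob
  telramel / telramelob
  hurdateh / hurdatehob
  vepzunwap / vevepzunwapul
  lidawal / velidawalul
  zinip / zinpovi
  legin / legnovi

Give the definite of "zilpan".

"zilpan" has last vowel 'a'. The stems whose last vowel is 'a' (vepzunwap → vevepzunwapul, lidawal → velidawalul) add ve- … -ul around the stem.
The other patterns: stems whose last vowel is 'e' add -ob; stems whose last vowel is 'i' delete the last vowel and add -ovi.
So zilpan → vezilpanul.

vezilpanul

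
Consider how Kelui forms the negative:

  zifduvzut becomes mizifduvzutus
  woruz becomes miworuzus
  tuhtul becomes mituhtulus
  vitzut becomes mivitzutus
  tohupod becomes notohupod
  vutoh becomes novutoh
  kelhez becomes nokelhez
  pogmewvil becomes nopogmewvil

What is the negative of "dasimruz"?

midasimruzus

woruz and kelhez both end in -z yet inflect differently (miworuzus, nokelhez), so the final letter is not what conditions the rule; the last vowel is.
"dasimruz" has last vowel 'u'. The stems whose last vowel is 'u' (zifduvzut → mizifduvzutus, woruz → miworuzus, tuhtul → mituhtulus) add mi- … -us around the stem.
The other pattern: stems whose last vowel is 'e', 'i' or 'o' add the prefix no-.
So dasimruz → midasimruzus.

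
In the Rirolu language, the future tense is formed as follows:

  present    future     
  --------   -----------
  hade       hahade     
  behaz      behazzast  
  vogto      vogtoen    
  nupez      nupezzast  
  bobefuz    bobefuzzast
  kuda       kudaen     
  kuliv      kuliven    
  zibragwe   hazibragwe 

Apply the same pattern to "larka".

nupez and hade both have last vowel 'e' yet inflect differently (nupezzast, hahade), so the last vowel is not what conditions the rule; the final letter is.
"larka" ends in -a. The one such stem in the data (kuda → kudaen) adds -en, so the same rule applies.
The other patterns: stems ending in -z double the final consonant and add -ast; stems ending in -e add the prefix ha-.
So larka → larkaen.

larkaen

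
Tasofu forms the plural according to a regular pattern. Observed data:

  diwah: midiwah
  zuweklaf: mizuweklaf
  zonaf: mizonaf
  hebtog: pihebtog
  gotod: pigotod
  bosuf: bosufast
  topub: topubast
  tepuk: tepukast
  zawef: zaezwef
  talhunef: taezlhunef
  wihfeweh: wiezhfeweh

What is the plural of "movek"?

moezvek

"movek" has last vowel 'e'. The stems whose last vowel is 'e' (zawef → zaezwef, talhunef → taezlhunef, wihfeweh → wiezhfeweh) insert -ez- after the first vowel.
The other patterns: stems whose last vowel is 'a' add the prefix mi-; stems whose last vowel is 'o' add the prefix pi-; stems whose last vowel is 'u' add -ast.
So movek → moezvek.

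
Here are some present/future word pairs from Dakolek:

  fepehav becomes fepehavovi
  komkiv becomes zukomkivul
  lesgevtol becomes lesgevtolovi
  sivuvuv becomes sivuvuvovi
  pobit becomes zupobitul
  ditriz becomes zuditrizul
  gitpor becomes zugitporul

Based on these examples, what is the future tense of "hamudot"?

hamudotovi

sivuvuv and komkiv both end in -v yet inflect differently (sivuvuvovi, zukomkivul), so the final letter is not what conditions the rule; the number of vowels is.
"hamudot" has 3 vowels. The stems with 3 vowels (sivuvuv → sivuvuvovi, lesgevtol → lesgevtolovi, fepehav → fepehavovi) add -ovi.
So hamudot → hamudotovi.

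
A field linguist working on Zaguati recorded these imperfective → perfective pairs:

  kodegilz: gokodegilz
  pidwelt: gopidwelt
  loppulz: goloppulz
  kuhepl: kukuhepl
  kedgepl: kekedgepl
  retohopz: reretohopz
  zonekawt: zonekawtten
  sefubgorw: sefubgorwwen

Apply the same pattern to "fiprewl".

fiprewllen

kodegilz and retohopz both end in -z yet inflect differently (gokodegilz, reretohopz), so the final letter is not what conditions the rule; the second-to-last letter is.
"fiprewl" has second-to-last letter 'w'. The one such stem in the data (zonekawt → zonekawtten) doubles the final consonant and adds -en (as does sefubgorw), so the same rule applies.
So fiprewl → fiprewllen.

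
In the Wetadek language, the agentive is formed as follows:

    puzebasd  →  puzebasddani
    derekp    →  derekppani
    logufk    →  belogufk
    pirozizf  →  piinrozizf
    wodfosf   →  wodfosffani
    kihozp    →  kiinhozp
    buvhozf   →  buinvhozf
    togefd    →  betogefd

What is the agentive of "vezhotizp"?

veinzhotizp

buvhozf and wodfosf both end in -f yet inflect differently (buinvhozf, wodfosffani), so the final letter is not what conditions the rule; the second-to-last letter is.
"vezhotizp" has second-to-last letter 'z'. The stems whose second-to-last letter is 'z' (buvhozf → buinvhozf, kihozp → kiinhozp, pirozizf → piinrozizf) insert -in- after the first vowel.
So vezhotizp → veinzhotizp.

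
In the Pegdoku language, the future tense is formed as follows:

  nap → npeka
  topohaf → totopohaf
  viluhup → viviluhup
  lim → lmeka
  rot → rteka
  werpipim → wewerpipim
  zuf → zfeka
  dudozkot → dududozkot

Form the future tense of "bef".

"bef" has 1 vowel. The stems with 1 vowel (zuf → zfeka, lim → lmeka, rot → rteka) delete the last vowel and add -eka.
The other pattern: stems with 3 vowels repeat the first consonant+vowel as a prefix.
So bef → bfeka.

bfeka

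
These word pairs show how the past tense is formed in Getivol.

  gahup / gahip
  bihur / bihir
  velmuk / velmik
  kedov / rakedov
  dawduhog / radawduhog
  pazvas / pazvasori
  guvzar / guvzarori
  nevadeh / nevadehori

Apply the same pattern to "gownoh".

bihur and guvzar both end in -r yet inflect differently (bihir, guvzarori), so the final letter is not what conditions the rule; the last vowel is.
"gownoh" has last vowel 'o'. The stems whose last vowel is 'o' (kedov → rakedov, dawduhog → radawduhog) add the prefix ra-.
So gownoh → ragownoh.

ragownoh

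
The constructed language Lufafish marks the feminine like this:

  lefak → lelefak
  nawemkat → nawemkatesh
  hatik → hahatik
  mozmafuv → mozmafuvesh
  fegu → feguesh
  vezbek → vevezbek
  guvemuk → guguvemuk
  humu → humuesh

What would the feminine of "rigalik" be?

ririgalik

guvemuk and mozmafuv both have last vowel 'u' yet inflect differently (guguvemuk, mozmafuvesh), so the last vowel is not what conditions the rule; the final letter is.
"rigalik" ends in -k. The stems ending in -k (lefak → lelefak, guvemuk → guguvemuk, hatik → hahatik) repeat the first consonant+vowel as a prefix.
So rigalik → ririgalik.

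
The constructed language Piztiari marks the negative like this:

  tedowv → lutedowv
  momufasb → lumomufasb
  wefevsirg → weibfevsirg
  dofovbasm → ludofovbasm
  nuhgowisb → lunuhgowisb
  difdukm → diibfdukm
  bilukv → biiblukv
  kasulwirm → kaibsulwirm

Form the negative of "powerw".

poibwerw

dofovbasm and difdukm both end in -m yet inflect differently (ludofovbasm, diibfdukm), so the final letter is not what conditions the rule; the second-to-last letter is.
"powerw" has second-to-last letter 'r'. The stems whose second-to-last letter is 'r' (kasulwirm → kaibsulwirm, wefevsirg → weibfevsirg) insert -ib- after the first vowel.
The other pattern: stems whose second-to-last letter is 's' or 'w' add the prefix lu-.
So powerw → poibwerw.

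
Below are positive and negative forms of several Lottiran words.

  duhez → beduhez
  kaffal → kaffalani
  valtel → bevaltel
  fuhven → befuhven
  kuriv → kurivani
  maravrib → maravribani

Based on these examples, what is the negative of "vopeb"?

valtel and kaffal both end in -l yet inflect differently (bevaltel, kaffalani), so the final letter is not what conditions the rule; the last vowel is.
"vopeb" has last vowel 'e'. The stems whose last vowel is 'e' (duhez → beduhez, fuhven → befuhven, valtel → bevaltel) add the prefix be-.
The other pattern: stems whose last vowel is 'a' or 'i' add -ani.
So vopeb → bevopeb.

bevopeb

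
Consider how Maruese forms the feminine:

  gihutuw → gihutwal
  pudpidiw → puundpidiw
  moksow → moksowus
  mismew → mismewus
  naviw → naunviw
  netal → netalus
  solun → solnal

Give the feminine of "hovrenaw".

hovrenawus

naviw and gihutuw both end in -w yet inflect differently (naunviw, gihutwal), so the final letter is not what conditions the rule; the last vowel is.
"hovrenaw" has last vowel 'a'. The one such stem in the data (netal → netalus) adds -us, so the same rule applies.
The other patterns: stems whose last vowel is 'i' insert -un- after the first vowel; stems whose last vowel is 'u' delete the last vowel and add -al.
So hovrenaw → hovrenawus.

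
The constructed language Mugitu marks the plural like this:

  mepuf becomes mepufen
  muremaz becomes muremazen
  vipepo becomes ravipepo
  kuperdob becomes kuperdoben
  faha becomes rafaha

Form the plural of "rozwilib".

faha and muremaz both have last vowel 'a' yet inflect differently (rafaha, muremazen), so the last vowel is not what conditions the rule; whether the stem ends in a vowel or a consonant is.
"rozwilib" ends in a consonant. The stems ending in a consonant (muremaz → muremazen, mepuf → mepufen, kuperdob → kuperdoben) add -en.
So rozwilib → rozwiliben.

rozwiliben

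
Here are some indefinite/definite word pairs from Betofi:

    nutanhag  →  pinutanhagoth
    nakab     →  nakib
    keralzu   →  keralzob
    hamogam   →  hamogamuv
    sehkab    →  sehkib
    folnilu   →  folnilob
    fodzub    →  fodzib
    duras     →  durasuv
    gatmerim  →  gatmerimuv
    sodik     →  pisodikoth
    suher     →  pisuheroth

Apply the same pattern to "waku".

keralzu and fodzub both have last vowel 'u' yet inflect differently (keralzob, fodzib), so the last vowel is not what conditions the rule; the final letter is.
"waku" ends in -u. The stems ending in -u (keralzu → keralzob, folnilu → folnilob) drop the final letter and add -ob.
The other patterns: stems ending in -b change the last vowel to 'i'; stems ending in -m or -s add -uv; stems ending in -g, -k or -r add pi- … -oth around the stem.
So waku → wakob.

wakob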